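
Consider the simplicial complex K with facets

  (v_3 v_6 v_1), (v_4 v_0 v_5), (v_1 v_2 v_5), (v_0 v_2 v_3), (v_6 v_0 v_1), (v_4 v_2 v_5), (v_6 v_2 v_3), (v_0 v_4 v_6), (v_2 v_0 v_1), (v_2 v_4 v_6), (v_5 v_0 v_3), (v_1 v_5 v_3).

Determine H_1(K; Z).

H_1 ≅ Z/2Z.

We work with the vertex ordering v_0 < v_1 < v_2 < v_3 < v_4 < v_5 < v_6. The simplices of K, each written with vertices in increasing order, are:

  0-simplices (7): [v_0], [v_1], [v_2], [v_3], [v_4], [v_5], [v_6]
  1-simplices (18): (18 of them)
  2-simplices (12): (12 of them)

giving chain groups C_0 ≅ Z^7, C_1 ≅ Z^18, C_2 ≅ Z^12.

∂_1: C_1 → C_0 sends each edge [p,q] (with p < q) to q − p. For instance
  ∂[v_2,v_5] = [v_5] − [v_2].
The resulting 7×18 matrix has rank 6, and its Smith normal form has invariant factors (1,1,1,1,1,1).

The boundary map ∂_2: C_2 → C_1 maps a triangle to the signed sum of its edges. For instance
  ∂[v_1,v_2,v_5] = [v_2,v_5] − [v_1,v_5] + [v_1,v_2],
  ∂[v_2,v_4,v_5] = [v_4,v_5] − [v_2,v_5] + [v_2,v_4].
As a 18×12 matrix over Z this has rank 12, with invariant factors (1,1,1,1,1,1,1,1,1,1,1,2).

Computing H_k = (kernel of ∂_k) / (image of ∂_{k+1}):

  H_1: rank ker ∂_1 − rank ∂_2 = (18 − 6) − 12 = 0, and ∂_2 has invariant factor 2 > 1, so H_1 = Z/2Z.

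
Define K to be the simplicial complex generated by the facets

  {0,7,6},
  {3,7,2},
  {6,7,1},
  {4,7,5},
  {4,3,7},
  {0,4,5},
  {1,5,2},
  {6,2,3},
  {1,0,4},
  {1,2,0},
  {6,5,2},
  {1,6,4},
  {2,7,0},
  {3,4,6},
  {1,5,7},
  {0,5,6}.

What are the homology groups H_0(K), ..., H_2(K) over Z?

Fix the vertex order 0 < 1 < 2 < 3 < 4 < 5 < 6 < 7 and write every simplex with vertices in increasing order. Then dim K = 2 and the simplices of K are:

  0-simplices (8): [0], [1], [2], [3], [4], [5], [6], [7]
  1-simplices (24): (24 of them)
  2-simplices (16): [0,1,2], [0,1,4], [0,2,7], [0,4,5], [0,5,6], [0,6,7], [1,2,5], [1,4,6], [1,5,7], [1,6,7], [2,3,6], [2,3,7], [2,5,6], [3,4,6], [3,4,7], [4,5,7]

giving chain groups C_0 ≅ Z^8, C_1 ≅ Z^24, C_2 ≅ Z^16.

Boundary ∂_1: C_1 → C_0 maps an edge to its endpoints' difference, ∂[p,q] = q − p.
The 8×24 boundary matrix has rank 7 and Smith normal form diag(1,1,1,1,1,1,1).

∂_2: C_2 → C_1 acts by ∂[p,q,r] = [q,r] − [p,r] + [p,q]. For instance
  ∂[0,5,6] = [5,6] − [0,6] + [0,5],
  ∂[3,4,7] = [4,7] − [3,7] + [3,4].
As a 24×16 matrix over Z this has rank 15, with invariant factors (1,1,1,1,1,1,1,1,1,1,1,1,1,1,1).

Now H_k = ker ∂_k / im ∂_{k+1}, so:

  H_0: rank C_0 − rank ∂_1 = 8 − 7 = 1, and the invariant factors of ∂_1 are all 1, so H_0 = Z.
  H_1: rank ker ∂_1 − rank ∂_2 = (24 − 7) − 15 = 2, and the invariant factors of ∂_2 are all 1, so H_1 = Z^2.
  H_2: rank ker ∂_2 − rank ∂_3 = (16 − 15) − 0 = 1, and there is no ∂_3, so H_2 = Z.

As a check, the Euler characteristic is 8 − 24 + 16 = 0, which agrees with 1 − 2 + 1 = 0.

H_0 ≅ Z,  H_1 ≅ Z^2,  H_2 ≅ Z.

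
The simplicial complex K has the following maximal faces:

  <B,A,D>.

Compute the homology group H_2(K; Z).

Take the total order A < B < D on the vertex set. Then K (dimension 2) consists of the simplices:

  0-simplices (3): A, B, D
  1-simplices (3): AB, AD, BD
  2-simplices (1): ABD

so the chain groups are C_0 ≅ Z^3, C_1 ≅ Z^3, C_2 ≅ Z^1.

The boundary map ∂_1: C_1 → C_0 maps an edge to its endpoints' difference, ∂[p,q] = q − p.
This gives a 3×3 integer matrix of rank 2; reducing to Smith normal form yields diagonal entries (1,1).

The boundary map ∂_2: C_2 → C_1 maps a triangle to the signed sum of its edges. For instance
  ∂ABD = BD − AD + AB.
As a 3×1 matrix over Z this has rank 1, with invariant factors (1).

From H_k ≅ ker(∂_k) / im(∂_{k+1}) we obtain:

  H_2: rank ker ∂_2 − rank ∂_3 = (1 − 1) − 0 = 0, and there is no ∂_3, so H_2 ≅ 0.

H_2 ≅ 0.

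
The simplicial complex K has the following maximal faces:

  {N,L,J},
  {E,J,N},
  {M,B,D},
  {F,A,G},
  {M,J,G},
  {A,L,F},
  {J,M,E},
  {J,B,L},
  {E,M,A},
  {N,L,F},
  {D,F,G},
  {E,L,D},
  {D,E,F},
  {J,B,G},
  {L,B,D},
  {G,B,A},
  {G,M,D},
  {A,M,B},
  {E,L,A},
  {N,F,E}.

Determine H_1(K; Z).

Take the total order A < B < D < E < F < G < J < L < M < N on the vertex set. Then K (dimension 2) consists of the simplices:

  0-simplices (10): A, B, D, E, F, G, J, L, M, N
  1-simplices (30): AB, AE, AF, AG, AL, AM, BD, BG, BJ, BL, BM, DE, DF, DG, DL, DM, EF, EJ, EL, EM, EN, FG, FL, FN, GJ, GM, JL, JM, JN, LN
  2-simplices (20): ABG, ABM, AEL, AEM, AFG, AFL, BDL, BDM, BGJ, BJL, DEF, DEL, DFG, DGM, EFN, EJM, EJN, FLN, GJM, JLN

so the chain groups are C_0 ≅ Z^10, C_1 ≅ Z^30, C_2 ≅ Z^20.

The boundary map ∂_1: C_1 → C_0 is given by ∂[p,q] = [q] − [p]. For instance
  ∂GM = M − G.
The 10×30 boundary matrix has rank 9 and Smith normal form diag(1,1,1,1,1,1,1,1,1).

The boundary map ∂_2: C_2 → C_1 sends each 2-simplex [p,q,r] to [q,r] − [p,r] + [p,q]. For instance
  ∂ABG = BG − AG + AB,
  ∂JLN = LN − JN + JL.
The resulting 30×20 matrix has rank 20, and its Smith normal form has invariant factors (1,1,1,1,1,1,1,1,1,1,1,1,1,1,1,1,1,1,1,2).

Computing H_k = (kernel of ∂_k) / (image of ∂_{k+1}):

  H_1: rank ker ∂_1 − rank ∂_2 = (30 − 9) − 20 = 1, and ∂_2 has invariant factor 2 > 1, so H_1 = Z ⊕ Z_2.

H_1 = Z ⊕ Z_2.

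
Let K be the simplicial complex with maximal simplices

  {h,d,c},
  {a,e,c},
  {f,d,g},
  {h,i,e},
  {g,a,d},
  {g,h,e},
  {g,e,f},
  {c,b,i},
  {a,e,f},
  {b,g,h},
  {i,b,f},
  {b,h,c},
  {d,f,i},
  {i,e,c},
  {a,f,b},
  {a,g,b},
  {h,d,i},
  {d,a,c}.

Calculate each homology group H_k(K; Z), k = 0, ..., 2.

H_0 = Z,  H_1 = Z ⊕ Z_2,  H_2 = 0.

Order the vertices as a < b < c < d < e < f < g < h < i. Listing each simplex with vertices in this order, K has dimension 2 with simplices:

  0-simplices (9): a, b, c, d, e, f, g, h, i
  1-simplices (27): ab, ac, ad, ae, af, ag, bc, bf, bg, bh, bi, cd, ce, ch, ci, df, dg, dh, di, ef, eg, eh, ei, fg, fi, gh, hi
  2-simplices (18): abf, abg, acd, ace, adg, aef, bch, bci, bfi, bgh, cdh, cei, dfg, dfi, dhi, efg, egh, ehi

Hence C_0 ≅ Z^9, C_1 ≅ Z^27, C_2 ≅ Z^18.

∂_1: C_1 → C_0 maps an edge to its endpoints' difference, ∂[p,q] = q − p. For instance
  ∂dh = h − d.
The 9×27 boundary matrix has rank 8 and Smith normal form diag(1,1,1,1,1,1,1,1).

∂_2: C_2 → C_1 maps a triangle to the signed sum of its edges. For instance
  ∂dfg = fg − dg + df,
  ∂bci = ci − bi + bc.
The resulting 27×18 matrix has rank 18, and its Smith normal form has invariant factors (1,1,1,1,1,1,1,1,1,1,1,1,1,1,1,1,1,2).

Now H_k = ker ∂_k / im ∂_{k+1}, so:

  H_0: rank C_0 − rank ∂_1 = 9 − 8 = 1, and the invariant factors of ∂_1 are all 1, so H_0 ≅ Z.
  H_1: rank ker ∂_1 − rank ∂_2 = (27 − 8) − 18 = 1, and ∂_2 has invariant factor 2 > 1, so H_1 ≅ Z ⊕ Z_2.
  H_2: rank ker ∂_2 − rank ∂_3 = (18 − 18) − 0 = 0, and there is no ∂_3, so H_2 ≅ 0.

As a check, the Euler characteristic is 9 − 27 + 18 = 0, which agrees with 1 − 1 + 0 = 0.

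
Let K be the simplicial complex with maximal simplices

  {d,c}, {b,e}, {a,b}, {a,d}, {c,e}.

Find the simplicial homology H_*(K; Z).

H_0 = Z,  H_1 = Z.

Take the total order a < b < c < d < e on the vertex set. Then K (dimension 1) consists of the simplices:

  0-simplices (5): a, b, c, d, e
  1-simplices (5): ab, ad, be, cd, ce

giving chain groups C_0 ≅ Z^5, C_1 ≅ Z^5.

The boundary map ∂_1: C_1 → C_0 sends each edge [p,q] (with p < q) to q − p. For instance
  ∂be = e − b.
The resulting 5×5 matrix has rank 4, and its Smith normal form has invariant factors (1,1,1,1).

From H_k ≅ ker(∂_k) / im(∂_{k+1}) we obtain:

  H_0: rank C_0 − rank ∂_1 = 5 − 4 = 1, and the invariant factors of ∂_1 are all 1, so H_0 ≅ Z.
  H_1: rank ker ∂_1 − rank ∂_2 = (5 − 4) − 0 = 1, and there is no ∂_2, so H_1 ≅ Z.

As a check, the Euler characteristic is 5 − 5 = 0, which agrees with 1 − 1 = 0.
(K is a triangulation of the circle S^1.)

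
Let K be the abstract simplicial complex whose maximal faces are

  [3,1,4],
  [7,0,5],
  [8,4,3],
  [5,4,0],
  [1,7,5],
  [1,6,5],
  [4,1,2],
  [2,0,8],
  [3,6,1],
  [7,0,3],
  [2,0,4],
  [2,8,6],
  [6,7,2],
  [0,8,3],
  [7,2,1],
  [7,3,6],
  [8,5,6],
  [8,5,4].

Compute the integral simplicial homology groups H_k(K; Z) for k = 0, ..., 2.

H_0 ≅ Z,  H_1 ≅ Z ⊕ Z/2Z,  H_2 = 0.

Fix the vertex order 0 < 1 < 2 < 3 < 4 < 5 < 6 < 7 < 8 and write every simplex with vertices in increasing order. Then dim K = 2 and the simplices of K are:

  0-simplices (9): [0], [1], [2], [3], [4], [5], [6], [7], [8]
  1-simplices (27): (27 of them)
  2-simplices (18): [0,2,4], [0,2,8], [0,3,7], [0,3,8], [0,4,5], [0,5,7], [1,2,4], [1,2,7], [1,3,4], [1,3,6], [1,5,6], [1,5,7], [2,6,7], [2,6,8], [3,4,8], [3,6,7], [4,5,8], [5,6,8]

Hence C_0 ≅ Z^9, C_1 ≅ Z^27, C_2 ≅ Z^18.

∂_1: C_1 → C_0 maps an edge to its endpoints' difference, ∂[p,q] = q − p. For instance
  ∂[2,4] = [4] − [2].
This gives a 9×27 integer matrix of rank 8; reducing to Smith normal form yields diagonal entries (1,1,1,1,1,1,1,1).

The boundary map ∂_2: C_2 → C_1 acts by ∂[p,q,r] = [q,r] − [p,r] + [p,q]. For instance
  ∂[0,4,5] = [4,5] − [0,5] + [0,4],
  ∂[1,2,7] = [2,7] − [1,7] + [1,2].
The 27×18 boundary matrix has rank 18 and Smith normal form diag(1,1,1,1,1,1,1,1,1,1,1,1,1,1,1,1,1,2).

From H_k ≅ ker(∂_k) / im(∂_{k+1}) we obtain:

  H_0: rank C_0 − rank ∂_1 = 9 − 8 = 1, and the invariant factors of ∂_1 are all 1, so H_0 ≅ Z.
  H_1: rank ker ∂_1 − rank ∂_2 = (27 − 8) − 18 = 1, and ∂_2 has invariant factor 2 > 1, so H_1 ≅ Z ⊕ Z/2Z.
  H_2: rank ker ∂_2 − rank ∂_3 = (18 − 18) − 0 = 0, and there is no ∂_3, so H_2 ≅ 0.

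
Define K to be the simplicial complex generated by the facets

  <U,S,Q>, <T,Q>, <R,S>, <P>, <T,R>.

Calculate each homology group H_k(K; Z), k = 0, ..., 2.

H_0 ≅ Z^2,  H_1 ≅ Z,  H_2 = 0.

Take the total order P < Q < R < S < T < U on the vertex set. Then K (dimension 2) consists of the simplices:

  0-simplices (6): P, Q, R, S, T, U
  1-simplices (6): QS, QT, QU, RS, RT, SU
  2-simplices (1): QSU

so the chain groups are C_0 ≅ Z^6, C_1 ≅ Z^6, C_2 ≅ Z^1.

Boundary ∂_1: C_1 → C_0 is given by ∂[p,q] = [q] − [p].
As a 6×6 matrix over Z this has rank 4, with invariant factors (1,1,1,1).

The boundary map ∂_2: C_2 → C_1 acts by ∂[p,q,r] = [q,r] − [p,r] + [p,q]. For instance
  ∂QSU = SU − QU + QS.
As a 6×1 matrix over Z this has rank 1, with invariant factors (1).

From H_k ≅ ker(∂_k) / im(∂_{k+1}) we obtain:

  H_0: rank C_0 − rank ∂_1 = 6 − 4 = 2, and the invariant factors of ∂_1 are all 1, so H_0 ≅ Z^2.
  H_1: rank ker ∂_1 − rank ∂_2 = (6 − 4) − 1 = 1, and the invariant factors of ∂_2 are all 1, so H_1 ≅ Z.
  H_2: rank ker ∂_2 − rank ∂_3 = (1 − 1) − 0 = 0, and there is no ∂_3, so H_2 ≅ 0.

As a check, the Euler characteristic is 6 − 6 + 1 = 1, which agrees with 2 − 1 + 0 = 1.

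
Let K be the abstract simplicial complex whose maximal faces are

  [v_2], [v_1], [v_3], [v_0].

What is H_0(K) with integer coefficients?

We work with the vertex ordering v_0 < v_1 < v_2 < v_3. The simplices of K, each written with vertices in increasing order, are:

  0-simplices (4): [v_0], [v_1], [v_2], [v_3]

so the chain groups are C_0 ≅ Z^4.

Now H_k = ker ∂_k / im ∂_{k+1}, so:

  H_0: rank C_0 − rank ∂_1 = 4 − 0 = 4, and there is no ∂_1, so H_0 = Z^4.

(K is a triangulation of a set of 4 points.)

H_0 = Z^4.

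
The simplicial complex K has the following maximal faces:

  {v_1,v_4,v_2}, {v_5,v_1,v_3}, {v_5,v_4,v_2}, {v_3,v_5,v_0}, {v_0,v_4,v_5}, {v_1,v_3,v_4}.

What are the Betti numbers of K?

We work with the vertex ordering v_0 < v_1 < v_2 < v_3 < v_4 < v_5. The simplices of K, each written with vertices in increasing order, are:

  0-simplices (6): [v_0], [v_1], [v_2], [v_3], [v_4], [v_5]
  1-simplices (12): [v_0,v_3], [v_0,v_4], [v_0,v_5], [v_1,v_2], [v_1,v_3], [v_1,v_4], [v_1,v_5], [v_2,v_4], [v_2,v_5], [v_3,v_4], [v_3,v_5], [v_4,v_5]
  2-simplices (6): [v_0,v_3,v_5], [v_0,v_4,v_5], [v_1,v_2,v_4], [v_1,v_3,v_4], [v_1,v_3,v_5], [v_2,v_4,v_5]

so the chain groups are C_0 ≅ Z^6, C_1 ≅ Z^12, C_2 ≅ Z^6.

∂_1: C_1 → C_0 sends each edge [p,q] (with p < q) to q − p.
This gives a 6×12 integer matrix of rank 5; reducing to Smith normal form yields diagonal entries (1,1,1,1,1).

∂_2: C_2 → C_1 maps a triangle to the signed sum of its edges. For instance
  ∂[v_1,v_2,v_4] = [v_2,v_4] − [v_1,v_4] + [v_1,v_2],
  ∂[v_0,v_3,v_5] = [v_3,v_5] − [v_0,v_5] + [v_0,v_3].
As a 12×6 matrix over Z this has rank 6, with invariant factors (1,1,1,1,1,1).

Reading off H_k = ker ∂_k / im ∂_{k+1}:

  H_0: rank C_0 − rank ∂_1 = 6 − 5 = 1, and the invariant factors of ∂_1 are all 1, so H_0 = Z.
  H_1: rank ker ∂_1 − rank ∂_2 = (12 − 5) − 6 = 1, and the invariant factors of ∂_2 are all 1, so H_1 = Z.
  H_2: rank ker ∂_2 − rank ∂_3 = (6 − 6) − 0 = 0, and there is no ∂_3, so H_2 = 0.

As a check, the Euler characteristic is 6 − 12 + 6 = 0, which agrees with 1 − 1 + 0 = 0.
(K is a triangulation of the cylinder S^1 x I.)

Hence the Betti numbers are b_0 = 1, b_1 = 1, b_2 = 0.

b_0 = 1, b_1 = 1, b_2 = 0.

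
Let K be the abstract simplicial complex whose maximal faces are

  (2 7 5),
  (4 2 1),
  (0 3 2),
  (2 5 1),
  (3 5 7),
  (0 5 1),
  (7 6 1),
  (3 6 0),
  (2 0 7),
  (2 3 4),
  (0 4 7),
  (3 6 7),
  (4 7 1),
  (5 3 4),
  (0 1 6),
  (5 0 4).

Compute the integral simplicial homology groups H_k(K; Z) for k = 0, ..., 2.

H_0 ≅ Z,  H_1 ≅ Z^2,  H_2 ≅ Z.

Order the vertices as 0 < 1 < 2 < 3 < 4 < 5 < 6 < 7. Listing each simplex with vertices in this order, K has dimension 2 with simplices:

  0-simplices (8): [0], [1], [2], [3], [4], [5], [6], [7]
  1-simplices (24): (24 of them)
  2-simplices (16): [0,1,5], [0,1,6], [0,2,3], [0,2,7], [0,3,6], [0,4,5], [0,4,7], [1,2,4], [1,2,5], [1,4,7], [1,6,7], [2,3,4], [2,5,7], [3,4,5], [3,5,7], [3,6,7]

Hence C_0 ≅ Z^8, C_1 ≅ Z^24, C_2 ≅ Z^16.

The boundary map ∂_1: C_1 → C_0 sends each edge [p,q] (with p < q) to q − p.
This gives a 8×24 integer matrix of rank 7; reducing to Smith normal form yields diagonal entries (1,1,1,1,1,1,1).

The boundary map ∂_2: C_2 → C_1 maps a triangle to the signed sum of its edges. For instance
  ∂[3,6,7] = [6,7] − [3,7] + [3,6],
  ∂[3,5,7] = [5,7] − [3,7] + [3,5].
The resulting 24×16 matrix has rank 15, and its Smith normal form has invariant factors (1,1,1,1,1,1,1,1,1,1,1,1,1,1,1).

Computing H_k = (kernel of ∂_k) / (image of ∂_{k+1}):

  H_0: rank C_0 − rank ∂_1 = 8 − 7 = 1, and the invariant factors of ∂_1 are all 1, so H_0 = Z.
  H_1: rank ker ∂_1 − rank ∂_2 = (24 − 7) − 15 = 2, and the invariant factors of ∂_2 are all 1, so H_1 = Z^2.
  H_2: rank ker ∂_2 − rank ∂_3 = (16 − 15) − 0 = 1, and there is no ∂_3, so H_2 = Z.

As a check, the Euler characteristic is 8 − 24 + 16 = 0, which agrees with 1 − 2 + 1 = 0.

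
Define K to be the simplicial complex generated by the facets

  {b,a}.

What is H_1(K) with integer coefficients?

H_1 = 0.

We work with the vertex ordering a < b. The simplices of K, each written with vertices in increasing order, are:

  0-simplices (2): a, b
  1-simplices (1): ab

Hence C_0 ≅ Z^2, C_1 ≅ Z^1.

∂_1: C_1 → C_0 sends each edge [p,q] (with p < q) to q − p. For instance
  ∂ab = b − a.
The resulting 2×1 matrix has rank 1, and its Smith normal form has invariant factors (1).

Computing H_k = (kernel of ∂_k) / (image of ∂_{k+1}):

  H_1: rank ker ∂_1 − rank ∂_2 = (1 − 1) − 0 = 0, and there is no ∂_2, so H_1 = 0.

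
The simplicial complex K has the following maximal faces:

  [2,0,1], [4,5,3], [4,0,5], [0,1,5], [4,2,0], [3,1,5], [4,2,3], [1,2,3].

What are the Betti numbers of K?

b_0 = 1, b_1 = 0, b_2 = 1.

K has 6 vertices, 12 edges, 8 triangles.
rank ∂_0 = 0, rank ∂_1 = 5 ⇒ b_0 = 6 − 0 − 5 = 1; all invariant factors of ∂_1 are 1 so no torsion. So H_0 ≅ Z.
rank ∂_1 = 5, rank ∂_2 = 7 ⇒ b_1 = 12 − 5 − 7 = 0; all invariant factors of ∂_2 are 1 so no torsion. So H_1 ≅ 0.
rank ∂_2 = 7, rank ∂_3 = 0 ⇒ b_2 = 8 − 7 − 0 = 1. So H_2 ≅ Z.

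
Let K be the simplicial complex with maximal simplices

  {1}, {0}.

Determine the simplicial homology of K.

Take the total order 0 < 1 on the vertex set. Then K (dimension 0) consists of the simplices:

  0-simplices (2): [0], [1]

Hence C_0 ≅ Z^2.

Reading off H_k = ker ∂_k / im ∂_{k+1}:

  H_0: rank C_0 − rank ∂_1 = 2 − 0 = 2, and there is no ∂_1, so H_0 ≅ Z^2.

(K is a triangulation of a set of 2 points.)

H_0 = Z^2.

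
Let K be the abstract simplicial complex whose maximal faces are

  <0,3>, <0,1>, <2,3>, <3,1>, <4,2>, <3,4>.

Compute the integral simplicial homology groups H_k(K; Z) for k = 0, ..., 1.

H_0 ≅ Z,  H_1 ≅ Z^2.

Order the vertices as 0 < 1 < 2 < 3 < 4. Listing each simplex with vertices in this order, K has dimension 1 with simplices:

  0-simplices (5): [0], [1], [2], [3], [4]
  1-simplices (6): [0,1], [0,3], [1,3], [2,3], [2,4], [3,4]

so the chain groups are C_0 ≅ Z^5, C_1 ≅ Z^6.

Boundary ∂_1: C_1 → C_0 maps an edge to its endpoints' difference, ∂[p,q] = q − p.
This gives a 5×6 integer matrix of rank 4; reducing to Smith normal form yields diagonal entries (1,1,1,1).

Now H_k = ker ∂_k / im ∂_{k+1}, so:

  H_0: rank C_0 − rank ∂_1 = 5 − 4 = 1, and the invariant factors of ∂_1 are all 1, so H_0 = Z.
  H_1: rank ker ∂_1 − rank ∂_2 = (6 − 4) − 0 = 2, and there is no ∂_2, so H_1 = Z^2.

(K is a triangulation of a wedge of 2 circles.)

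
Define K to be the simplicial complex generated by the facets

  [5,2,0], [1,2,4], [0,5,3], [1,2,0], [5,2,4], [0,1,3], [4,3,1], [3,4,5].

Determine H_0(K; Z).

We work with the vertex ordering 0 < 1 < 2 < 3 < 4 < 5. The simplices of K, each written with vertices in increasing order, are:

  0-simplices (6): [0], [1], [2], [3], [4], [5]
  1-simplices (12): [0,1], [0,2], [0,3], [0,5], [1,2], [1,3], [1,4], [2,4], [2,5], [3,4], [3,5], [4,5]
  2-simplices (8): [0,1,2], [0,1,3], [0,2,5], [0,3,5], [1,2,4], [1,3,4], [2,4,5], [3,4,5]

giving chain groups C_0 ≅ Z^6, C_1 ≅ Z^12, C_2 ≅ Z^8.

Boundary ∂_1: C_1 → C_0 maps an edge to its endpoints' difference, ∂[p,q] = q − p. For instance
  ∂[0,5] = [5] − [0].
This gives a 6×12 integer matrix of rank 5; reducing to Smith normal form yields diagonal entries (1,1,1,1,1).

Boundary ∂_2: C_2 → C_1 sends each 2-simplex [p,q,r] to [q,r] − [p,r] + [p,q]. For instance
  ∂[0,1,2] = [1,2] − [0,2] + [0,1],
  ∂[0,3,5] = [3,5] − [0,5] + [0,3].
As a 12×8 matrix over Z this has rank 7, with invariant factors (1,1,1,1,1,1,1).

Now H_k = ker ∂_k / im ∂_{k+1}, so:

  H_0: rank C_0 − rank ∂_1 = 6 − 5 = 1, and the invariant factors of ∂_1 are all 1, so H_0 = Z.

H_0 ≅ Z.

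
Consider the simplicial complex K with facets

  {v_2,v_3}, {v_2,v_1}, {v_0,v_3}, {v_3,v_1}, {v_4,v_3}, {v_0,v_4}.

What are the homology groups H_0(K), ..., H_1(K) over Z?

K has 5 vertices, 6 edges.
rank ∂_0 = 0, rank ∂_1 = 4 ⇒ b_0 = 5 − 0 − 4 = 1; all invariant factors of ∂_1 are 1 so no torsion. So H_0 = Z.
rank ∂_1 = 4, rank ∂_2 = 0 ⇒ b_1 = 6 − 4 − 0 = 2. So H_1 = Z^2.

H_0 ≅ Z,  H_1 ≅ Z^2.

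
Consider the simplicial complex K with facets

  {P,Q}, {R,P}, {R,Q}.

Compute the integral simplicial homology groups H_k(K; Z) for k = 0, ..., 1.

H_0 ≅ Z,  H_1 ≅ Z.

Take the total order P < Q < R on the vertex set. Then K (dimension 1) consists of the simplices:

  0-simplices (3): P, Q, R
  1-simplices (3): PQ, PR, QR

so the chain groups are C_0 ≅ Z^3, C_1 ≅ Z^3.

Boundary ∂_1: C_1 → C_0 sends each edge [p,q] (with p < q) to q − p. For instance
  ∂PQ = Q − P.
This gives a 3×3 integer matrix of rank 2; reducing to Smith normal form yields diagonal entries (1,1).

Now H_k = ker ∂_k / im ∂_{k+1}, so:

  H_0: rank C_0 − rank ∂_1 = 3 − 2 = 1, and the invariant factors of ∂_1 are all 1, so H_0 ≅ Z.
  H_1: rank ker ∂_1 − rank ∂_2 = (3 − 2) − 0 = 1, and there is no ∂_2, so H_1 ≅ Z.

As a check, the Euler characteristic is 3 − 3 = 0, which agrees with 1 − 1 = 0.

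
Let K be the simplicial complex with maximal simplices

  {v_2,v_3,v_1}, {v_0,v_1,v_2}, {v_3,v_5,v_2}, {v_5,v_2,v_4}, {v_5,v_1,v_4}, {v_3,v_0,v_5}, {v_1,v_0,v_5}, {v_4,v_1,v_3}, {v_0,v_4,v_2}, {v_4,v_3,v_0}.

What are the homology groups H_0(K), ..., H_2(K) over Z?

Take the total order v_0 < v_1 < v_2 < v_3 < v_4 < v_5 on the vertex set. Then K (dimension 2) consists of the simplices:

  0-simplices (6): [v_0], [v_1], [v_2], [v_3], [v_4], [v_5]
  1-simplices (15): (15 of them)
  2-simplices (10): [v_0,v_1,v_2], [v_0,v_1,v_5], [v_0,v_2,v_4], [v_0,v_3,v_4], [v_0,v_3,v_5], [v_1,v_2,v_3], [v_1,v_3,v_4], [v_1,v_4,v_5], [v_2,v_3,v_5], [v_2,v_4,v_5]

Hence C_0 ≅ Z^6, C_1 ≅ Z^15, C_2 ≅ Z^10.

∂_1: C_1 → C_0 maps an edge to its endpoints' difference, ∂[p,q] = q − p.
The 6×15 boundary matrix has rank 5 and Smith normal form diag(1,1,1,1,1).

The boundary map ∂_2: C_2 → C_1 maps a triangle to the signed sum of its edges. For instance
  ∂[v_0,v_1,v_5] = [v_1,v_5] − [v_0,v_5] + [v_0,v_1],
  ∂[v_0,v_3,v_4] = [v_3,v_4] − [v_0,v_4] + [v_0,v_3].
The 15×10 boundary matrix has rank 10 and Smith normal form diag(1,1,1,1,1,1,1,1,1,2).

Now H_k = ker ∂_k / im ∂_{k+1}, so:

  H_0: rank C_0 − rank ∂_1 = 6 − 5 = 1, and the invariant factors of ∂_1 are all 1, so H_0 ≅ Z.
  H_1: rank ker ∂_1 − rank ∂_2 = (15 − 5) − 10 = 0, and ∂_2 has invariant factor 2 > 1, so H_1 ≅ Z/2.
  H_2: rank ker ∂_2 − rank ∂_3 = (10 − 10) − 0 = 0, and there is no ∂_3, so H_2 ≅ 0.

H_0 ≅ Z,  H_1 ≅ Z/2,  H_2 = 0.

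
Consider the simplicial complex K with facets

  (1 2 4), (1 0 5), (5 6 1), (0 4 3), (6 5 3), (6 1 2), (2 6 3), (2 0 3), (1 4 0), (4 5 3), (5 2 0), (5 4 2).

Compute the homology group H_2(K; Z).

K has 7 vertices, 18 edges, 12 triangles.
rank ∂_2 = 12, rank ∂_3 = 0 ⇒ b_2 = 12 − 12 − 0 = 0. So H_2 = 0.

H_2 ≅ 0.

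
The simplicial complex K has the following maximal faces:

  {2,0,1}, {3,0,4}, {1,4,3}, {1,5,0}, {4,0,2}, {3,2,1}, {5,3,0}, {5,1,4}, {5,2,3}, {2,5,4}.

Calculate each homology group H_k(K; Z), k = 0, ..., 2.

We work with the vertex ordering 0 < 1 < 2 < 3 < 4 < 5. The simplices of K, each written with vertices in increasing order, are:

  0-simplices (6): [0], [1], [2], [3], [4], [5]
  1-simplices (15): [0,1], [0,2], [0,3], [0,4], [0,5], [1,2], [1,3], [1,4], [1,5], [2,3], [2,4], [2,5], [3,4], [3,5], [4,5]
  2-simplices (10): [0,1,2], [0,1,5], [0,2,4], [0,3,4], [0,3,5], [1,2,3], [1,3,4], [1,4,5], [2,3,5], [2,4,5]

Hence C_0 ≅ Z^6, C_1 ≅ Z^15, C_2 ≅ Z^10.

Boundary ∂_1: C_1 → C_0 sends each edge [p,q] (with p < q) to q − p.
This gives a 6×15 integer matrix of rank 5; reducing to Smith normal form yields diagonal entries (1,1,1,1,1).

The boundary map ∂_2: C_2 → C_1 sends each 2-simplex [p,q,r] to [q,r] − [p,r] + [p,q]. For instance
  ∂[0,2,4] = [2,4] − [0,4] + [0,2],
  ∂[0,3,5] = [3,5] − [0,5] + [0,3].
The 15×10 boundary matrix has rank 10 and Smith normal form diag(1,1,1,1,1,1,1,1,1,2).

Computing H_k = (kernel of ∂_k) / (image of ∂_{k+1}):

  H_0: rank C_0 − rank ∂_1 = 6 − 5 = 1, and the invariant factors of ∂_1 are all 1, so H_0 = Z.
  H_1: rank ker ∂_1 − rank ∂_2 = (15 − 5) − 10 = 0, and ∂_2 has invariant factor 2 > 1, so H_1 = Z/2.
  H_2: rank ker ∂_2 − rank ∂_3 = (10 − 10) − 0 = 0, and there is no ∂_3, so H_2 = 0.

H_0 ≅ Z,  H_1 ≅ Z/2,  H_2 = 0.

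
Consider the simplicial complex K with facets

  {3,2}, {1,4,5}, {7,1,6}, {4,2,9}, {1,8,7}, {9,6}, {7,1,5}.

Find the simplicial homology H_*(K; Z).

We work with the vertex ordering 1 < 2 < 3 < 4 < 5 < 6 < 7 < 8 < 9. The simplices of K, each written with vertices in increasing order, are:

  0-simplices (9): [1], [2], [3], [4], [5], [6], [7], [8], [9]
  1-simplices (14): [1,4], [1,5], [1,6], [1,7], [1,8], [2,3], [2,4], [2,9], [4,5], [4,9], [5,7], [6,7], [6,9], [7,8]
  2-simplices (5): [1,4,5], [1,5,7], [1,6,7], [1,7,8], [2,4,9]

giving chain groups C_0 ≅ Z^9, C_1 ≅ Z^14, C_2 ≅ Z^5.

Boundary ∂_1: C_1 → C_0 is given by ∂[p,q] = [q] − [p].
As a 9×14 matrix over Z this has rank 8, with invariant factors (1,1,1,1,1,1,1,1).

∂_2: C_2 → C_1 maps a triangle to the signed sum of its edges. For instance
  ∂[1,5,7] = [5,7] − [1,7] + [1,5],
  ∂[1,4,5] = [4,5] − [1,5] + [1,4].
This gives a 14×5 integer matrix of rank 5; reducing to Smith normal form yields diagonal entries (1,1,1,1,1).

Now H_k = ker ∂_k / im ∂_{k+1}, so:

  H_0: rank C_0 − rank ∂_1 = 9 − 8 = 1, and the invariant factors of ∂_1 are all 1, so H_0 ≅ Z.
  H_1: rank ker ∂_1 − rank ∂_2 = (14 − 8) − 5 = 1, and the invariant factors of ∂_2 are all 1, so H_1 ≅ Z.
  H_2: rank ker ∂_2 − rank ∂_3 = (5 − 5) − 0 = 0, and there is no ∂_3, so H_2 ≅ 0.

H_0 = Z,  H_1 = Z,  H_2 = 0.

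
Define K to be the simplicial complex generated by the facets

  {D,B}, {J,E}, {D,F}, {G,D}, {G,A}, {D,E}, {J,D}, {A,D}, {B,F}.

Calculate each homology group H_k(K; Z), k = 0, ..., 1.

H_0 = Z,  H_1 = Z^3.

Order the vertices as A < B < D < E < F < G < J. Listing each simplex with vertices in this order, K has dimension 1 with simplices:

  0-simplices (7): A, B, D, E, F, G, J
  1-simplices (9): AD, AG, BD, BF, DE, DF, DG, DJ, EJ

giving chain groups C_0 ≅ Z^7, C_1 ≅ Z^9.

∂_1: C_1 → C_0 is given by ∂[p,q] = [q] − [p].
The 7×9 boundary matrix has rank 6 and Smith normal form diag(1,1,1,1,1,1).

Reading off H_k = ker ∂_k / im ∂_{k+1}:

  H_0: rank C_0 − rank ∂_1 = 7 − 6 = 1, and the invariant factors of ∂_1 are all 1, so H_0 = Z.
  H_1: rank ker ∂_1 − rank ∂_2 = (9 − 6) − 0 = 3, and there is no ∂_2, so H_1 = Z^3.

As a check, the Euler characteristic is 7 − 9 = -2, which agrees with 1 − 3 = -2.
(K is a triangulation of a wedge of 3 circles.)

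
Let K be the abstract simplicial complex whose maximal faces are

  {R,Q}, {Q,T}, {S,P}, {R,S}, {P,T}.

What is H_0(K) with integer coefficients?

Fix the vertex order P < Q < R < S < T and write every simplex with vertices in increasing order. Then dim K = 1 and the simplices of K are:

  0-simplices (5): P, Q, R, S, T
  1-simplices (5): PS, PT, QR, QT, RS

giving chain groups C_0 ≅ Z^5, C_1 ≅ Z^5.

∂_1: C_1 → C_0 is given by ∂[p,q] = [q] − [p]. For instance
  ∂PS = S − P.
As a 5×5 matrix over Z this has rank 4, with invariant factors (1,1,1,1).

Computing H_k = (kernel of ∂_k) / (image of ∂_{k+1}):

  H_0: rank C_0 − rank ∂_1 = 5 − 4 = 1, and the invariant factors of ∂_1 are all 1, so H_0 ≅ Z.

H_0 = Z.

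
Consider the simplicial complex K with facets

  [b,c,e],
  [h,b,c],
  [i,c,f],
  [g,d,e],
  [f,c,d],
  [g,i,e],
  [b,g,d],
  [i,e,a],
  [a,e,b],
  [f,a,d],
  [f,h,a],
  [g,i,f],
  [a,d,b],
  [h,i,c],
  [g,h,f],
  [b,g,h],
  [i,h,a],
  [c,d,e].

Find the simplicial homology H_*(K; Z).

H_0 ≅ Z,  H_1 ≅ Z ⊕ Z_2,  H_2 = 0.

Take the total order a < b < c < d < e < f < g < h < i on the vertex set. Then K (dimension 2) consists of the simplices:

  0-simplices (9): a, b, c, d, e, f, g, h, i
  1-simplices (27): ab, ad, ae, af, ah, ai, bc, bd, be, bg, bh, cd, ce, cf, ch, ci, de, df, dg, eg, ei, fg, fh, fi, gh, gi, hi
  2-simplices (18): abd, abe, adf, aei, afh, ahi, bce, bch, bdg, bgh, cde, cdf, cfi, chi, deg, egi, fgh, fgi

so the chain groups are C_0 ≅ Z^9, C_1 ≅ Z^27, C_2 ≅ Z^18.

The boundary map ∂_1: C_1 → C_0 is given by ∂[p,q] = [q] − [p].
As a 9×27 matrix over Z this has rank 8, with invariant factors (1,1,1,1,1,1,1,1).

The boundary map ∂_2: C_2 → C_1 sends each 2-simplex [p,q,r] to [q,r] − [p,r] + [p,q]. For instance
  ∂abe = be − ae + ab,
  ∂bce = ce − be + bc.
The 27×18 boundary matrix has rank 18 and Smith normal form diag(1,1,1,1,1,1,1,1,1,1,1,1,1,1,1,1,1,2).

Computing H_k = (kernel of ∂_k) / (image of ∂_{k+1}):

  H_0: rank C_0 − rank ∂_1 = 9 − 8 = 1, and the invariant factors of ∂_1 are all 1, so H_0 = Z.
  H_1: rank ker ∂_1 − rank ∂_2 = (27 − 8) − 18 = 1, and ∂_2 has invariant factor 2 > 1, so H_1 = Z ⊕ Z_2.
  H_2: rank ker ∂_2 − rank ∂_3 = (18 − 18) − 0 = 0, and there is no ∂_3, so H_2 = 0.

(K is a triangulation of the Klein bottle.)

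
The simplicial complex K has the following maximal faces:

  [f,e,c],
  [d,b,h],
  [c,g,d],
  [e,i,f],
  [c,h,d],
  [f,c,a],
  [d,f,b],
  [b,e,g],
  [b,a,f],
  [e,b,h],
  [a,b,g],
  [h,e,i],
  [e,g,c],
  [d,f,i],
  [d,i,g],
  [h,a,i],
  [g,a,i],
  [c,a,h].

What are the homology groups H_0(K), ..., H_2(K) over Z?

H_0 = Z,  H_1 = Z^2,  H_2 = Z.

We work with the vertex ordering a < b < c < d < e < f < g < h < i. The simplices of K, each written with vertices in increasing order, are:

  0-simplices (9): a, b, c, d, e, f, g, h, i
  1-simplices (27): ab, ac, af, ag, ah, ai, bd, be, bf, bg, bh, cd, ce, cf, cg, ch, df, dg, dh, di, ef, eg, eh, ei, fi, gi, hi
  2-simplices (18): abf, abg, acf, ach, agi, ahi, bdf, bdh, beg, beh, cdg, cdh, cef, ceg, dfi, dgi, efi, ehi

Hence C_0 ≅ Z^9, C_1 ≅ Z^27, C_2 ≅ Z^18.

Boundary ∂_1: C_1 → C_0 is given by ∂[p,q] = [q] − [p].
The resulting 9×27 matrix has rank 8, and its Smith normal form has invariant factors (1,1,1,1,1,1,1,1).

The boundary map ∂_2: C_2 → C_1 sends each 2-simplex [p,q,r] to [q,r] − [p,r] + [p,q]. For instance
  ∂ceg = eg − cg + ce,
  ∂abf = bf − af + ab.
The resulting 27×18 matrix has rank 17, and its Smith normal form has invariant factors (1,1,1,1,1,1,1,1,1,1,1,1,1,1,1,1,1).

Reading off H_k = ker ∂_k / im ∂_{k+1}:

  H_0: rank C_0 − rank ∂_1 = 9 − 8 = 1, and the invariant factors of ∂_1 are all 1, so H_0 = Z.
  H_1: rank ker ∂_1 − rank ∂_2 = (27 − 8) − 17 = 2, and the invariant factors of ∂_2 are all 1, so H_1 = Z^2.
  H_2: rank ker ∂_2 − rank ∂_3 = (18 − 17) − 0 = 1, and there is no ∂_3, so H_2 = Z.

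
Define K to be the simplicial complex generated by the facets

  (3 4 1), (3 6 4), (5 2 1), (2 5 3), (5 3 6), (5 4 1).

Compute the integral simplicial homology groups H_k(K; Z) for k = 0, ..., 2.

H_0 = Z,  H_1 = Z,  H_2 = 0.

Order the vertices as 1 < 2 < 3 < 4 < 5 < 6. Listing each simplex with vertices in this order, K has dimension 2 with simplices:

  0-simplices (6): [1], [2], [3], [4], [5], [6]
  1-simplices (12): [1,2], [1,3], [1,4], [1,5], [2,3], [2,5], [3,4], [3,5], [3,6], [4,5], [4,6], [5,6]
  2-simplices (6): [1,2,5], [1,3,4], [1,4,5], [2,3,5], [3,4,6], [3,5,6]

Hence C_0 ≅ Z^6, C_1 ≅ Z^12, C_2 ≅ Z^6.

∂_1: C_1 → C_0 maps an edge to its endpoints' difference, ∂[p,q] = q − p. For instance
  ∂[5,6] = [6] − [5].
The 6×12 boundary matrix has rank 5 and Smith normal form diag(1,1,1,1,1).

∂_2: C_2 → C_1 maps a triangle to the signed sum of its edges. For instance
  ∂[3,5,6] = [5,6] − [3,6] + [3,5],
  ∂[3,4,6] = [4,6] − [3,6] + [3,4].
As a 12×6 matrix over Z this has rank 6, with invariant factors (1,1,1,1,1,1).

Computing H_k = (kernel of ∂_k) / (image of ∂_{k+1}):

  H_0: rank C_0 − rank ∂_1 = 6 − 5 = 1, and the invariant factors of ∂_1 are all 1, so H_0 ≅ Z.
  H_1: rank ker ∂_1 − rank ∂_2 = (12 − 5) − 6 = 1, and the invariant factors of ∂_2 are all 1, so H_1 ≅ Z.
  H_2: rank ker ∂_2 − rank ∂_3 = (6 − 6) − 0 = 0, and there is no ∂_3, so H_2 ≅ 0.

As a check, the Euler characteristic is 6 − 12 + 6 = 0, which agrees with 1 − 1 + 0 = 0.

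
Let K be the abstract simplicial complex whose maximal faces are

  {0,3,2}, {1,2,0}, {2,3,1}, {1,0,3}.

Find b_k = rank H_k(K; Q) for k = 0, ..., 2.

b_0 = 1, b_1 = 0, b_2 = 1.

Take the total order 0 < 1 < 2 < 3 on the vertex set. Then K (dimension 2) consists of the simplices:

  0-simplices (4): [0], [1], [2], [3]
  1-simplices (6): [0,1], [0,2], [0,3], [1,2], [1,3], [2,3]
  2-simplices (4): [0,1,2], [0,1,3], [0,2,3], [1,2,3]

giving chain groups C_0 ≅ Z^4, C_1 ≅ Z^6, C_2 ≅ Z^4.

The boundary map ∂_1: C_1 → C_0 is given by ∂[p,q] = [q] − [p].
The 4×6 boundary matrix has rank 3 and Smith normal form diag(1,1,1).

The boundary map ∂_2: C_2 → C_1 acts by ∂[p,q,r] = [q,r] − [p,r] + [p,q]. For instance
  ∂[1,2,3] = [2,3] − [1,3] + [1,2],
  ∂[0,1,2] = [1,2] − [0,2] + [0,1].
This gives a 6×4 integer matrix of rank 3; reducing to Smith normal form yields diagonal entries (1,1,1).

Computing H_k = (kernel of ∂_k) / (image of ∂_{k+1}):

  H_0: rank C_0 − rank ∂_1 = 4 − 3 = 1, and the invariant factors of ∂_1 are all 1, so H_0 ≅ Z.
  H_1: rank ker ∂_1 − rank ∂_2 = (6 − 3) − 3 = 0, and the invariant factors of ∂_2 are all 1, so H_1 ≅ 0.
  H_2: rank ker ∂_2 − rank ∂_3 = (4 − 3) − 0 = 1, and there is no ∂_3, so H_2 ≅ Z.

(K is a triangulation of the 2-sphere S^2.)

Hence the Betti numbers are b_0 = 1, b_1 = 0, b_2 = 1.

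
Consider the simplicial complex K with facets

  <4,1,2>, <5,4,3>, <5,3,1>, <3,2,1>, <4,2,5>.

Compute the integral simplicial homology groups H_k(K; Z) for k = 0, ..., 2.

H_0 = Z,  H_1 = Z,  H_2 = 0.

K has 5 vertices, 10 edges, 5 triangles.
rank ∂_0 = 0, rank ∂_1 = 4 ⇒ b_0 = 5 − 0 − 4 = 1; all invariant factors of ∂_1 are 1 so no torsion. So H_0 ≅ Z.
rank ∂_1 = 4, rank ∂_2 = 5 ⇒ b_1 = 10 − 4 − 5 = 1; all invariant factors of ∂_2 are 1 so no torsion. So H_1 ≅ Z.
rank ∂_2 = 5, rank ∂_3 = 0 ⇒ b_2 = 5 − 5 − 0 = 0. So H_2 ≅ 0.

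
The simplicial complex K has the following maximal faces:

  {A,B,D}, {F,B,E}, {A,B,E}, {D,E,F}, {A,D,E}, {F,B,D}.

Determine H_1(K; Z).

Fix the vertex order A < B < D < E < F and write every simplex with vertices in increasing order. Then dim K = 2 and the simplices of K are:

  0-simplices (5): A, B, D, E, F
  1-simplices (9): AB, AD, AE, BD, BE, BF, DE, DF, EF
  2-simplices (6): ABD, ABE, ADE, BDF, BEF, DEF

giving chain groups C_0 ≅ Z^5, C_1 ≅ Z^9, C_2 ≅ Z^6.

Boundary ∂_1: C_1 → C_0 maps an edge to its endpoints' difference, ∂[p,q] = q − p. For instance
  ∂AE = E − A.
The 5×9 boundary matrix has rank 4 and Smith normal form diag(1,1,1,1).

Boundary ∂_2: C_2 → C_1 maps a triangle to the signed sum of its edges. For instance
  ∂ADE = DE − AE + AD,
  ∂BEF = EF − BF + BE.
The 9×6 boundary matrix has rank 5 and Smith normal form diag(1,1,1,1,1).

Now H_k = ker ∂_k / im ∂_{k+1}, so:

  H_1: rank ker ∂_1 − rank ∂_2 = (9 − 4) − 5 = 0, and the invariant factors of ∂_2 are all 1, so H_1 ≅ 0.

(K is a triangulation of the 2-sphere S^2.)

H_1 ≅ 0.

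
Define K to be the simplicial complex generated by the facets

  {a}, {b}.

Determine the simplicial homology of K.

Order the vertices as a < b. Listing each simplex with vertices in this order, K has dimension 0 with simplices:

  0-simplices (2): a, b

giving chain groups C_0 ≅ Z^2.

Now H_k = ker ∂_k / im ∂_{k+1}, so:

  H_0: rank C_0 − rank ∂_1 = 2 − 0 = 2, and there is no ∂_1, so H_0 ≅ Z^2.

(K is a triangulation of a set of 2 points.)

H_0 = Z^2.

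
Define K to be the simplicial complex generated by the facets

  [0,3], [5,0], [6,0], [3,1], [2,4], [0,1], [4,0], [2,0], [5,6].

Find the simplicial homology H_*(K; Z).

Order the vertices as 0 < 1 < 2 < 3 < 4 < 5 < 6. Listing each simplex with vertices in this order, K has dimension 1 with simplices:

  0-simplices (7): [0], [1], [2], [3], [4], [5], [6]
  1-simplices (9): [0,1], [0,2], [0,3], [0,4], [0,5], [0,6], [1,3], [2,4], [5,6]

so the chain groups are C_0 ≅ Z^7, C_1 ≅ Z^9.

The boundary map ∂_1: C_1 → C_0 sends each edge [p,q] (with p < q) to q − p.
The 7×9 boundary matrix has rank 6 and Smith normal form diag(1,1,1,1,1,1).

Reading off H_k = ker ∂_k / im ∂_{k+1}:

  H_0: rank C_0 − rank ∂_1 = 7 − 6 = 1, and the invariant factors of ∂_1 are all 1, so H_0 ≅ Z.
  H_1: rank ker ∂_1 − rank ∂_2 = (9 − 6) − 0 = 3, and there is no ∂_2, so H_1 ≅ Z^3.

H_0 = Z,  H_1 = Z^3.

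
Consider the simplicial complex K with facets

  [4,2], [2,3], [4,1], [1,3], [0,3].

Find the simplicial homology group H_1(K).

H_1 ≅ Z.

We work with the vertex ordering 0 < 1 < 2 < 3 < 4. The simplices of K, each written with vertices in increasing order, are:

  0-simplices (5): [0], [1], [2], [3], [4]
  1-simplices (5): [0,3], [1,3], [1,4], [2,3], [2,4]

giving chain groups C_0 ≅ Z^5, C_1 ≅ Z^5.

The boundary map ∂_1: C_1 → C_0 is given by ∂[p,q] = [q] − [p].
This gives a 5×5 integer matrix of rank 4; reducing to Smith normal form yields diagonal entries (1,1,1,1).

From H_k ≅ ker(∂_k) / im(∂_{k+1}) we obtain:

  H_1: rank ker ∂_1 − rank ∂_2 = (5 − 4) − 0 = 1, and there is no ∂_2, so H_1 ≅ Z.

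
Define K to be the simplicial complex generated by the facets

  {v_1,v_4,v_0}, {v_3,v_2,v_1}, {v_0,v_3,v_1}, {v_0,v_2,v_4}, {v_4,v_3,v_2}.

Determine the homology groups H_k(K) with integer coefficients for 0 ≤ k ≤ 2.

H_0 = Z,  H_1 = Z,  H_2 = 0.

Fix the vertex order v_0 < v_1 < v_2 < v_3 < v_4 and write every simplex with vertices in increasing order. Then dim K = 2 and the simplices of K are:

  0-simplices (5): [v_0], [v_1], [v_2], [v_3], [v_4]
  1-simplices (10): [v_0,v_1], [v_0,v_2], [v_0,v_3], [v_0,v_4], [v_1,v_2], [v_1,v_3], [v_1,v_4], [v_2,v_3], [v_2,v_4], [v_3,v_4]
  2-simplices (5): [v_0,v_1,v_3], [v_0,v_1,v_4], [v_0,v_2,v_4], [v_1,v_2,v_3], [v_2,v_3,v_4]

so the chain groups are C_0 ≅ Z^5, C_1 ≅ Z^10, C_2 ≅ Z^5.

The boundary map ∂_1: C_1 → C_0 maps an edge to its endpoints' difference, ∂[p,q] = q − p.
This gives a 5×10 integer matrix of rank 4; reducing to Smith normal form yields diagonal entries (1,1,1,1).

∂_2: C_2 → C_1 acts by ∂[p,q,r] = [q,r] − [p,r] + [p,q]. For instance
  ∂[v_1,v_2,v_3] = [v_2,v_3] − [v_1,v_3] + [v_1,v_2],
  ∂[v_0,v_1,v_4] = [v_1,v_4] − [v_0,v_4] + [v_0,v_1].
As a 10×5 matrix over Z this has rank 5, with invariant factors (1,1,1,1,1).

From H_k ≅ ker(∂_k) / im(∂_{k+1}) we obtain:

  H_0: rank C_0 − rank ∂_1 = 5 − 4 = 1, and the invariant factors of ∂_1 are all 1, so H_0 = Z.
  H_1: rank ker ∂_1 − rank ∂_2 = (10 − 4) − 5 = 1, and the invariant factors of ∂_2 are all 1, so H_1 = Z.
  H_2: rank ker ∂_2 − rank ∂_3 = (5 − 5) − 0 = 0, and there is no ∂_3, so H_2 = 0.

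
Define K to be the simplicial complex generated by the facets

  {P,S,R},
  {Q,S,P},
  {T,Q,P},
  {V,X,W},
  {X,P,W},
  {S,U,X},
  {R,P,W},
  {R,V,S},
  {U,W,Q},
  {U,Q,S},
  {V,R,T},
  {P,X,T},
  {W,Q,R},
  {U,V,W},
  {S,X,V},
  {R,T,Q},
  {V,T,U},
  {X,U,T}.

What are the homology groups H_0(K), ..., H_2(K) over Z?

Take the total order P < Q < R < S < T < U < V < W < X on the vertex set. Then K (dimension 2) consists of the simplices:

  0-simplices (9): P, Q, R, S, T, U, V, W, X
  1-simplices (27): PQ, PR, PS, PT, PW, PX, QR, QS, QT, QU, QW, RS, RT, RV, RW, SU, SV, SX, TU, TV, TX, UV, UW, UX, VW, VX, WX
  2-simplices (18): PQS, PQT, PRS, PRW, PTX, PWX, QRT, QRW, QSU, QUW, RSV, RTV, SUX, SVX, TUV, TUX, UVW, VWX

so the chain groups are C_0 ≅ Z^9, C_1 ≅ Z^27, C_2 ≅ Z^18.

Boundary ∂_1: C_1 → C_0 is given by ∂[p,q] = [q] − [p].
This gives a 9×27 integer matrix of rank 8; reducing to Smith normal form yields diagonal entries (1,1,1,1,1,1,1,1).

The boundary map ∂_2: C_2 → C_1 acts by ∂[p,q,r] = [q,r] − [p,r] + [p,q]. For instance
  ∂SUX = UX − SX + SU,
  ∂TUX = UX − TX + TU.
This gives a 27×18 integer matrix of rank 18; reducing to Smith normal form yields diagonal entries (1,1,1,1,1,1,1,1,1,1,1,1,1,1,1,1,1,2).

Reading off H_k = ker ∂_k / im ∂_{k+1}:

  H_0: rank C_0 − rank ∂_1 = 9 − 8 = 1, and the invariant factors of ∂_1 are all 1, so H_0 ≅ Z.
  H_1: rank ker ∂_1 − rank ∂_2 = (27 − 8) − 18 = 1, and ∂_2 has invariant factor 2 > 1, so H_1 ≅ Z ⊕ Z/2.
  H_2: rank ker ∂_2 − rank ∂_3 = (18 − 18) − 0 = 0, and there is no ∂_3, so H_2 ≅ 0.

H_0 ≅ Z,  H_1 ≅ Z ⊕ Z/2,  H_2 = 0.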